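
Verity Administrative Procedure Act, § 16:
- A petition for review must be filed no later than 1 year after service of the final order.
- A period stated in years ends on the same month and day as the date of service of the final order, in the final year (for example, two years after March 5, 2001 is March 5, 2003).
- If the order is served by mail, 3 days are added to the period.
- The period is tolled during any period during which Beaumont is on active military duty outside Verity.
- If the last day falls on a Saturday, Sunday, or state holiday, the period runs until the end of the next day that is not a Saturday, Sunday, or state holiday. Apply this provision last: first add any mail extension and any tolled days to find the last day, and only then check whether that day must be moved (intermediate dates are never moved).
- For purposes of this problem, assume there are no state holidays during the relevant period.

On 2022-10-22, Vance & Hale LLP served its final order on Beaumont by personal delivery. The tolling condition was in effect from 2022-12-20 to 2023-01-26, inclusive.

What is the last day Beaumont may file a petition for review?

1 year after 2022-10-22 is October 22, 2023.
Service was not by mail, so no mail extension applies.
From December 20, 2022 through January 26, 2023 inclusive is 38 days; tolling adds 38 days: October 22, 2023 + 38 days = November 29, 2023.
November 29, 2023 is a Wednesday and not a state holiday, so no extension applies.

November 29, 2023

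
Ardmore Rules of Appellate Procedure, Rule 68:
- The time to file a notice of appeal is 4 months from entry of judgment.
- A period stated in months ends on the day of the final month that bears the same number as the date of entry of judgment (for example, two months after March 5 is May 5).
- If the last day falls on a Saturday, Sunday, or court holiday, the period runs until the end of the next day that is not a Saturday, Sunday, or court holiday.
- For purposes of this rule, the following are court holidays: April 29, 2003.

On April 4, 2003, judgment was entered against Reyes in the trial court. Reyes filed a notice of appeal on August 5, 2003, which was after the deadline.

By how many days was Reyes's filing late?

4 months after April 4, 2003 is August 4, 2003.
August 4, 2003 is a Monday and not a court holiday, so no extension applies.
The deadline is August 4, 2003; from August 4, 2003 to August 5, 2003 is 1 days.

1 day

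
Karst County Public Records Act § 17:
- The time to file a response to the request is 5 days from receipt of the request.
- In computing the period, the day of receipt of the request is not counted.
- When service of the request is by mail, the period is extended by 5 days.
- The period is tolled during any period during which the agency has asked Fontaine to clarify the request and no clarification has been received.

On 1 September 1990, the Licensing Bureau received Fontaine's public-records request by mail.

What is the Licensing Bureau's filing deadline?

September 11, 1990

5 days after 1 September 1990 is September 6, 1990.
Service was by mail, adding 5 days: September 6, 1990 + 5 days = September 11, 1990.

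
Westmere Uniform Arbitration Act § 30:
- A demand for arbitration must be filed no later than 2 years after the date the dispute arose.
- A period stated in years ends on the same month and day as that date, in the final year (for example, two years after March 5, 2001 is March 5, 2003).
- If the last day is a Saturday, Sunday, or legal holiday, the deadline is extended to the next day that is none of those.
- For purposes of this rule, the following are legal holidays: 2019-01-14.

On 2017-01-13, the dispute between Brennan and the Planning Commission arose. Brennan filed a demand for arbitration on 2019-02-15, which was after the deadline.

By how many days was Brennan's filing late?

31 days

2 years after 2017-01-13 is January 13, 2019.
January 13, 2019 is Sunday; January 14, 2019 is a listed holiday. The next qualifying day is January 15, 2019.
The deadline is January 15, 2019; from January 15, 2019 to February 15, 2019 is 31 days.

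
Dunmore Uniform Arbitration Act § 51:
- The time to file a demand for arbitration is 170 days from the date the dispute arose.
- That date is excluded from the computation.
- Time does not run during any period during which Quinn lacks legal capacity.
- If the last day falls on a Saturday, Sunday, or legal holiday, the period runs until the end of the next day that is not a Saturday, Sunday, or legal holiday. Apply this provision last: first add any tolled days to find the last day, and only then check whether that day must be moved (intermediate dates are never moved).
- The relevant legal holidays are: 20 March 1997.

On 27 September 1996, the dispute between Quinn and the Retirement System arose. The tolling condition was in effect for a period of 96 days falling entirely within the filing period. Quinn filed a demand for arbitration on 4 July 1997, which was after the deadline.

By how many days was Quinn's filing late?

170 days after 27 September 1996 is March 16, 1997.
Tolling adds 96 days: March 16, 1997 + 96 days = June 20, 1997.
June 20, 1997 is a Friday and not a legal holiday, so no extension applies.
The deadline is June 20, 1997; from June 20, 1997 to July 4, 1997 is 14 days.

14 days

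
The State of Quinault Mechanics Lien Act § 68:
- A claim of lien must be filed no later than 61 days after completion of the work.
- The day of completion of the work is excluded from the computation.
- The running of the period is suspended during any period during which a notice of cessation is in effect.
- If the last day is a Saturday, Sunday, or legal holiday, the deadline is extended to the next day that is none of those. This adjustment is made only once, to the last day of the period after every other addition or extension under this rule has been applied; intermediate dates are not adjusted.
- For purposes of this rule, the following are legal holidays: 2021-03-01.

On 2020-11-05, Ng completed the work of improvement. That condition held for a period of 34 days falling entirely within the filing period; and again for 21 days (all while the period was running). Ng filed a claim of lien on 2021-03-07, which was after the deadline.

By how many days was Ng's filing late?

5 days

61 days after 2020-11-05 is January 5, 2021.
Tolling adds 34 days: January 5, 2021 + 34 days = February 8, 2021.
Tolling adds 21 days: February 8, 2021 + 21 days = March 1, 2021.
March 1, 2021 is a listed holiday. The next qualifying day is March 2, 2021.
The deadline is March 2, 2021; from March 2, 2021 to March 7, 2021 is 5 days.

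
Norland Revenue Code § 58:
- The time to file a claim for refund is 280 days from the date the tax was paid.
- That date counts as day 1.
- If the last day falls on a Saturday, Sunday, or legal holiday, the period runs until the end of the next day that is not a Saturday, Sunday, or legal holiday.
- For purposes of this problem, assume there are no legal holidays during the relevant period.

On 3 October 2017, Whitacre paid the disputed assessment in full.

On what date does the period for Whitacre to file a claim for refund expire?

Counting 3 October 2017 as day 1, day 280 is July 9, 2018.
July 9, 2018 is a Monday and not a legal holiday, so no extension applies.

July 9, 2018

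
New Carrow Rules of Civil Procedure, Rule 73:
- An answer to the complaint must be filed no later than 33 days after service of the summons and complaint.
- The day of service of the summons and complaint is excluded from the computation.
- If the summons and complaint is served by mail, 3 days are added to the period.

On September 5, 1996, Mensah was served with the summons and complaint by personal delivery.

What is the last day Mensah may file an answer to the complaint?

October 8, 1996

33 days after September 5, 1996 is October 8, 1996.
Service was not by mail, so no mail extension applies.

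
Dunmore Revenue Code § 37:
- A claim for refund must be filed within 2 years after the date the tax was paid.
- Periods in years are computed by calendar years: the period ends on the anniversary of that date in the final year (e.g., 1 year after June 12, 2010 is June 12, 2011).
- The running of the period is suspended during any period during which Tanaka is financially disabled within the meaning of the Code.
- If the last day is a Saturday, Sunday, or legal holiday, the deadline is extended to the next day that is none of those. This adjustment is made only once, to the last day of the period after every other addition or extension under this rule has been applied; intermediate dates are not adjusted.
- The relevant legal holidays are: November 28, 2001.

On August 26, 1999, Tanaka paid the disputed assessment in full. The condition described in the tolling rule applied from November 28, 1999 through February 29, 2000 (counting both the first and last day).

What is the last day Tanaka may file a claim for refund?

November 29, 2001

2 years after August 26, 1999 is August 26, 2001.
From November 28, 1999 through February 29, 2000 inclusive is 94 days; tolling adds 94 days: August 26, 2001 + 94 days = November 28, 2001.
November 28, 2001 is a listed holiday. The next qualifying day is November 29, 2001.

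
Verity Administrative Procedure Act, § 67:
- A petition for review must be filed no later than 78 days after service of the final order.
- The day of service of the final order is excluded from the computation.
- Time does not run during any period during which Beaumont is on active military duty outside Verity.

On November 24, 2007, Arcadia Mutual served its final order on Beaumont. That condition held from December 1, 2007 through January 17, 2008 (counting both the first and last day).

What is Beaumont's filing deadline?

March 29, 2008

78 days after November 24, 2007 is February 10, 2008.
From December 1, 2007 through January 17, 2008 inclusive is 48 days; tolling adds 48 days: February 10, 2008 + 48 days = March 29, 2008.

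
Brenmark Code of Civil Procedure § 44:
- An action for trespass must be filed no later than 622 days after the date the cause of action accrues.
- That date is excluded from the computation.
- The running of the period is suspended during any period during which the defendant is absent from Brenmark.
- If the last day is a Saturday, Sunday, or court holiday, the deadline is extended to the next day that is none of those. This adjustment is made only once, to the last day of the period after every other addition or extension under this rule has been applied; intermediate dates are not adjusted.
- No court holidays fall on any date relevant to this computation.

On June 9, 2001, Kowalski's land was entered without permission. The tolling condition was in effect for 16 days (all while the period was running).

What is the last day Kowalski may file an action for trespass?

March 10, 2003

622 days after June 9, 2001 is February 21, 2003.
Tolling adds 16 days: February 21, 2003 + 16 days = March 9, 2003.
March 9, 2003 is Sunday. The next qualifying day is March 10, 2003.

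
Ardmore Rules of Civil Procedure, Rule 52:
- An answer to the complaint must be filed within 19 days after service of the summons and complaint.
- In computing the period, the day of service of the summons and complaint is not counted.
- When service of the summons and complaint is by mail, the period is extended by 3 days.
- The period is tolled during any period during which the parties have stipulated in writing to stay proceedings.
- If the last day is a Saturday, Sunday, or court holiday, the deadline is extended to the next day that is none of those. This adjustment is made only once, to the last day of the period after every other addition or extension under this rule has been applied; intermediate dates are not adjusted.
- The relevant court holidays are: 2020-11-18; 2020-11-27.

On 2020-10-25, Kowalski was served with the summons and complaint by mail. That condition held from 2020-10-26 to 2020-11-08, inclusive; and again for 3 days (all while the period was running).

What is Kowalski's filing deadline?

19 days after 2020-10-25 is November 13, 2020.
Service was by mail, adding 3 days: November 13, 2020 + 3 days = November 16, 2020.
From October 26, 2020 through November 8, 2020 inclusive is 14 days; tolling adds 14 days: November 16, 2020 + 14 days = November 30, 2020.
Tolling adds 3 days: November 30, 2020 + 3 days = December 3, 2020.
December 3, 2020 is a Thursday and not a court holiday, so no extension applies.

December 3, 2020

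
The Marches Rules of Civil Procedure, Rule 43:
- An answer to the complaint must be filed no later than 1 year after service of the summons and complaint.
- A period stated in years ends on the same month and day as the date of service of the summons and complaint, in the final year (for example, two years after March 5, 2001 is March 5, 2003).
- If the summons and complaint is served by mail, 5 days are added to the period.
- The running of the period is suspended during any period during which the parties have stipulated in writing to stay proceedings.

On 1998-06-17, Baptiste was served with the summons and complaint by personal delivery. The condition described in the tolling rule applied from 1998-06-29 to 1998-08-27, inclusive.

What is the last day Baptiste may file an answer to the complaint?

August 16, 1999

1 year after 1998-06-17 is June 17, 1999.
Service was not by mail, so no mail extension applies.
From June 29, 1998 through August 27, 1998 inclusive is 60 days; tolling adds 60 days: June 17, 1999 + 60 days = August 16, 1999.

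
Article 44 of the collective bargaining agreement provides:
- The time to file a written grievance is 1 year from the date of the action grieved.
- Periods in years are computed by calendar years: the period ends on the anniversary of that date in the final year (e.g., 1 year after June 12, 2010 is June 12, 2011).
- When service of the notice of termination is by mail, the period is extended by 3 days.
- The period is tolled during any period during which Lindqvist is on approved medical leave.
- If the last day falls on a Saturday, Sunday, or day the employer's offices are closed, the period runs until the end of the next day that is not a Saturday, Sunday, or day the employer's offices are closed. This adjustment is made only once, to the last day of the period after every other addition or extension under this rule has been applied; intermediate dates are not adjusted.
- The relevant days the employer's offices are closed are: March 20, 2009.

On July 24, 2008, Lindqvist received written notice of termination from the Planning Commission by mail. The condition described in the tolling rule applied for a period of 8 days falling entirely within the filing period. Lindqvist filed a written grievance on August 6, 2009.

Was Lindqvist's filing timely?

No

1 year after July 24, 2008 is July 24, 2009.
Service was by mail, adding 3 days: July 24, 2009 + 3 days = July 27, 2009.
Tolling adds 8 days: July 27, 2009 + 8 days = August 4, 2009.
August 4, 2009 is a Tuesday and not a day the employer's offices are closed, so no extension applies.
The deadline is August 4, 2009; the filing on August 6, 2009 is after that date.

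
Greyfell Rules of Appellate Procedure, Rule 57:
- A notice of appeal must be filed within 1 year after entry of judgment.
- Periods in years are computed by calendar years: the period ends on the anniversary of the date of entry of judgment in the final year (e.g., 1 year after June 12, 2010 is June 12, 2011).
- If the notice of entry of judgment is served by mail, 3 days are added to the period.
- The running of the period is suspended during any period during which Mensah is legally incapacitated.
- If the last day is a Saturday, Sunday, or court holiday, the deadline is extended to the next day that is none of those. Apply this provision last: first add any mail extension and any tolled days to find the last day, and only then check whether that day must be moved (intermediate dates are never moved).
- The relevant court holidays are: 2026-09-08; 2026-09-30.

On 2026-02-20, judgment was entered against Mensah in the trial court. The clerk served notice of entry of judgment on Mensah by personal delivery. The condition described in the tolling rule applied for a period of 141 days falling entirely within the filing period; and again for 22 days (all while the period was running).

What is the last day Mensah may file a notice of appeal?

August 2, 2027

1 year after 2026-02-20 is February 20, 2027.
Service was not by mail, so no mail extension applies.
Tolling adds 141 days: February 20, 2027 + 141 days = July 11, 2027.
Tolling adds 22 days: July 11, 2027 + 22 days = August 2, 2027.
August 2, 2027 is a Monday and not a court holiday, so no extension applies.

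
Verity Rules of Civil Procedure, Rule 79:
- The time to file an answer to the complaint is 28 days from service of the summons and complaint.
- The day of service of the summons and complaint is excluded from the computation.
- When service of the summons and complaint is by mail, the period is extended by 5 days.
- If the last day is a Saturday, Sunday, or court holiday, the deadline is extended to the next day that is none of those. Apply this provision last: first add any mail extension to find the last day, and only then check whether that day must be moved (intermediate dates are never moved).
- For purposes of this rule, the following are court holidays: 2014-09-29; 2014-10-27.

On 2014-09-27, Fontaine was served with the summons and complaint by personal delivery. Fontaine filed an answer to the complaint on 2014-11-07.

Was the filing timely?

No

28 days after 2014-09-27 is October 25, 2014.
Service was not by mail, so no mail extension applies.
October 25, 2014 is Saturday; October 26, 2014 is Sunday; October 27, 2014 is a listed holiday. The next qualifying day is October 28, 2014.
The deadline is October 28, 2014; the filing on November 7, 2014 is after that date.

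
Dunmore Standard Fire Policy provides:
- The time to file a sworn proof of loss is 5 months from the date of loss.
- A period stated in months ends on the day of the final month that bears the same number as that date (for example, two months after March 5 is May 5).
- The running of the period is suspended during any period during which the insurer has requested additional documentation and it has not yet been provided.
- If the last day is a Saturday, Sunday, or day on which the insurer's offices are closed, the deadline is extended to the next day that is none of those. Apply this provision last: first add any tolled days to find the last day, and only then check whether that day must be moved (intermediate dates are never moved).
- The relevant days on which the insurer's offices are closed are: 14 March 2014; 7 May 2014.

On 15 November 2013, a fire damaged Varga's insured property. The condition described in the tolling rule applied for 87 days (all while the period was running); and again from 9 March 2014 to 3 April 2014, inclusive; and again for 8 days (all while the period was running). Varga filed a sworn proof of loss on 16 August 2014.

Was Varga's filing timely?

No

5 months after 15 November 2013 is April 15, 2014.
Tolling adds 87 days: April 15, 2014 + 87 days = July 11, 2014.
From March 9, 2014 through April 3, 2014 inclusive is 26 days; tolling adds 26 days: July 11, 2014 + 26 days = August 6, 2014.
Tolling adds 8 days: August 6, 2014 + 8 days = August 14, 2014.
August 14, 2014 is a Thursday and not a day on which the insurer's offices are closed, so no extension applies.
The deadline is August 14, 2014; the filing on August 16, 2014 is after that date.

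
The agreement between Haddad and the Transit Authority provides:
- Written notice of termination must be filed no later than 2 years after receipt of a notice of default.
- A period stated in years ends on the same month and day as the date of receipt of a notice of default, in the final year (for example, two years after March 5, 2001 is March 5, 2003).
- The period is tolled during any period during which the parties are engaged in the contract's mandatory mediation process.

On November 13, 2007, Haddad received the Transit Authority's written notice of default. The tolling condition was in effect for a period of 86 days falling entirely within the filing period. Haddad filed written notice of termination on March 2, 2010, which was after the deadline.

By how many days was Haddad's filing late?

2 years after November 13, 2007 is November 13, 2009.
Tolling adds 86 days: November 13, 2009 + 86 days = February 7, 2010.
The deadline is February 7, 2010; from February 7, 2010 to March 2, 2010 is 23 days.

23 days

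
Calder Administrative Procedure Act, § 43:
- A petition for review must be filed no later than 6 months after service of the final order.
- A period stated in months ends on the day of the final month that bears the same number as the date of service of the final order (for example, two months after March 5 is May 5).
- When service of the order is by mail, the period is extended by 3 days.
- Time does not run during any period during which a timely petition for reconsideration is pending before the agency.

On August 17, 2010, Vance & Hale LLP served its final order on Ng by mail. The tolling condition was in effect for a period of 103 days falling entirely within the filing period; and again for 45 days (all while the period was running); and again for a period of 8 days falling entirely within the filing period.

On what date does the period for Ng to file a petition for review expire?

6 months after August 17, 2010 is February 17, 2011.
Service was by mail, adding 3 days: February 17, 2011 + 3 days = February 20, 2011.
Tolling adds 103 days: February 20, 2011 + 103 days = June 3, 2011.
Tolling adds 45 days: June 3, 2011 + 45 days = July 18, 2011.
Tolling adds 8 days: July 18, 2011 + 8 days = July 26, 2011.

July 26, 2011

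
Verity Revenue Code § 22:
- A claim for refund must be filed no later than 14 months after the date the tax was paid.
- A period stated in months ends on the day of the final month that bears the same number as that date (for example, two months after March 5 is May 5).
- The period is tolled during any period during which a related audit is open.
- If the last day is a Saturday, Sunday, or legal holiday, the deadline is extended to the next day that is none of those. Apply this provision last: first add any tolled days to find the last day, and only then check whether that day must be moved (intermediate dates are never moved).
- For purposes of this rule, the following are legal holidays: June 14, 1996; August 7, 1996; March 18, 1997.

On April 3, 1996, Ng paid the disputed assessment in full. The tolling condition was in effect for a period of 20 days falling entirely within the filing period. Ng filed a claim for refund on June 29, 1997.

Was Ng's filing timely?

14 months after April 3, 1996 is June 3, 1997.
Tolling adds 20 days: June 3, 1997 + 20 days = June 23, 1997.
June 23, 1997 is a Monday and not a legal holiday, so no extension applies.
The deadline is June 23, 1997; the filing on June 29, 1997 is after that date.

No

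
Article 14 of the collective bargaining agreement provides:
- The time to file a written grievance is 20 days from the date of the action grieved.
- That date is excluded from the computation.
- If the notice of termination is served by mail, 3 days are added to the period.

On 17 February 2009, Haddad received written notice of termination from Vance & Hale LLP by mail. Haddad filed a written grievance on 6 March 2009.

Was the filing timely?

20 days after 17 February 2009 is March 9, 2009.
Service was by mail, adding 3 days: March 9, 2009 + 3 days = March 12, 2009.
The deadline is March 12, 2009; the filing on March 6, 2009 is on or before that date.

Yes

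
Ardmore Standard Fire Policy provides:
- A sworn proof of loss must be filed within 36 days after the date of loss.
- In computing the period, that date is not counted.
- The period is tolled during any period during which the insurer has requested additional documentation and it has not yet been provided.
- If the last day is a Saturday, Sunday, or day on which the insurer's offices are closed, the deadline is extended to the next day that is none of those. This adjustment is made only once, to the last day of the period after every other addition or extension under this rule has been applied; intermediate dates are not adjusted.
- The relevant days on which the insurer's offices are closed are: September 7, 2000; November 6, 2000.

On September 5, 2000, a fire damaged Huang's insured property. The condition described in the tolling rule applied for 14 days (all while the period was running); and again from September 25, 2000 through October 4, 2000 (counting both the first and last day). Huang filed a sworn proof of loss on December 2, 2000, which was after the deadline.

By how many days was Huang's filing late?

36 days after September 5, 2000 is October 11, 2000.
Tolling adds 14 days: October 11, 2000 + 14 days = October 25, 2000.
From September 25, 2000 through October 4, 2000 inclusive is 10 days; tolling adds 10 days: October 25, 2000 + 10 days = November 4, 2000.
November 4, 2000 is Saturday; November 5, 2000 is Sunday; November 6, 2000 is a listed holiday. The next qualifying day is November 7, 2000.
The deadline is November 7, 2000; from November 7, 2000 to December 2, 2000 is 25 days.

25 days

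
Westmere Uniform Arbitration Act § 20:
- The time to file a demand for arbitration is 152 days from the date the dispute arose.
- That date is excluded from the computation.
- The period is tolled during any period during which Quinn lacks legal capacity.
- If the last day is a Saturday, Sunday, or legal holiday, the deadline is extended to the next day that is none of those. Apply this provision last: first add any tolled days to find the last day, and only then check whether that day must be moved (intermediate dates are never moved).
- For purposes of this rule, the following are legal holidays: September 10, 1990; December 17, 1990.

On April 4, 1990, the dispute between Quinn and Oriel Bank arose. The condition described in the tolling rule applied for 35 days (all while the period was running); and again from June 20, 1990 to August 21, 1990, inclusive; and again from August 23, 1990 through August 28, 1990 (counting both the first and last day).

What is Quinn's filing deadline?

December 18, 1990

152 days after April 4, 1990 is September 3, 1990.
Tolling adds 35 days: September 3, 1990 + 35 days = October 8, 1990.
From June 20, 1990 through August 21, 1990 inclusive is 63 days; tolling adds 63 days: October 8, 1990 + 63 days = December 10, 1990.
From August 23, 1990 through August 28, 1990 inclusive is 6 days; tolling adds 6 days: December 10, 1990 + 6 days = December 16, 1990.
December 16, 1990 is Sunday; December 17, 1990 is a listed holiday. The next qualifying day is December 18, 1990.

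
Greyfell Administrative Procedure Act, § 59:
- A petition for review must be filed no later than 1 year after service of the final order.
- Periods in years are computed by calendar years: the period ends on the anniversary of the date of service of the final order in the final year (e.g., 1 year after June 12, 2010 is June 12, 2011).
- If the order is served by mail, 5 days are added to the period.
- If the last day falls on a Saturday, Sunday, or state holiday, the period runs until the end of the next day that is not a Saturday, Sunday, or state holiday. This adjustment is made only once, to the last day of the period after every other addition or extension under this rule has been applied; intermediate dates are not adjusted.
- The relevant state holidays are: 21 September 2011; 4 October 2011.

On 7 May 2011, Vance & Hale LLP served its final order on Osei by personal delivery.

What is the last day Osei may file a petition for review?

1 year after 7 May 2011 is May 7, 2012.
Service was not by mail, so no mail extension applies.
May 7, 2012 is a Monday and not a state holiday, so no extension applies.

May 7, 2012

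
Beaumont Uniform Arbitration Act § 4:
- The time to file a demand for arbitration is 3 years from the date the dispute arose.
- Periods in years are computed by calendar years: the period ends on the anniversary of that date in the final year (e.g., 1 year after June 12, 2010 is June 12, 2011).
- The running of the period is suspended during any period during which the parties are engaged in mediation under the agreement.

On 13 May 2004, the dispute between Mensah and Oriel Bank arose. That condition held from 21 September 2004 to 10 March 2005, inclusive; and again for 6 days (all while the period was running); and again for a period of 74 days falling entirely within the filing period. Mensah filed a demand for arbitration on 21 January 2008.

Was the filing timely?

No

3 years after 13 May 2004 is May 13, 2007.
From September 21, 2004 through March 10, 2005 inclusive is 171 days; tolling adds 171 days: May 13, 2007 + 171 days = October 31, 2007.
Tolling adds 6 days: October 31, 2007 + 6 days = November 6, 2007.
Tolling adds 74 days: November 6, 2007 + 74 days = January 19, 2008.
The deadline is January 19, 2008; the filing on January 21, 2008 is after that date.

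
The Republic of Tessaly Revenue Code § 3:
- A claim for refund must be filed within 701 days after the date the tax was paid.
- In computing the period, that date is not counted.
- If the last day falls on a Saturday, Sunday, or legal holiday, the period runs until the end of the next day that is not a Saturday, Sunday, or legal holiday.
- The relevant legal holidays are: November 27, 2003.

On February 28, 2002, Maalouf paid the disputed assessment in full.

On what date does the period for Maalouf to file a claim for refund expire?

January 30, 2004

701 days after February 28, 2002 is January 30, 2004.
January 30, 2004 is a Friday and not a legal holiday, so no extension applies.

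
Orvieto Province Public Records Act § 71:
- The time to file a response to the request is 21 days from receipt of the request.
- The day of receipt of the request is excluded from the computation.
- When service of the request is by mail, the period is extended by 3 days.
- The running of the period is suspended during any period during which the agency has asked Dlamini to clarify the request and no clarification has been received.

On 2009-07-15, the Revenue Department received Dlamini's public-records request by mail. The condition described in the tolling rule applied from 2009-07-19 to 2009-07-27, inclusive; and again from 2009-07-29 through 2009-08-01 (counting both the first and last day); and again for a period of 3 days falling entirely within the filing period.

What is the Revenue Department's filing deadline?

August 24, 2009

21 days after 2009-07-15 is August 5, 2009.
Service was by mail, adding 3 days: August 5, 2009 + 3 days = August 8, 2009.
From July 19, 2009 through July 27, 2009 inclusive is 9 days; tolling adds 9 days: August 8, 2009 + 9 days = August 17, 2009.
From July 29, 2009 through August 1, 2009 inclusive is 4 days; tolling adds 4 days: August 17, 2009 + 4 days = August 21, 2009.
Tolling adds 3 days: August 21, 2009 + 3 days = August 24, 2009.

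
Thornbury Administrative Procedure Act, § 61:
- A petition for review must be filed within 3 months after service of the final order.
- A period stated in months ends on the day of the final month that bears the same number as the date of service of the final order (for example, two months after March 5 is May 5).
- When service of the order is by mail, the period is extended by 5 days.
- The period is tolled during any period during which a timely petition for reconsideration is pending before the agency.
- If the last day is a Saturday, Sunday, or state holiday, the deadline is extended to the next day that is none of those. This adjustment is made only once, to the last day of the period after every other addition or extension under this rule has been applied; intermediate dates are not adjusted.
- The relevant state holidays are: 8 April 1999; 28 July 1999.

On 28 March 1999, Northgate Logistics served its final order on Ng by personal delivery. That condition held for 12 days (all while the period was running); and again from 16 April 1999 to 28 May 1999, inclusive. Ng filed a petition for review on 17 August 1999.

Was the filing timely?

Yes

3 months after 28 March 1999 is June 28, 1999.
Service was not by mail, so no mail extension applies.
Tolling adds 12 days: June 28, 1999 + 12 days = July 10, 1999.
From April 16, 1999 through May 28, 1999 inclusive is 43 days; tolling adds 43 days: July 10, 1999 + 43 days = August 22, 1999.
August 22, 1999 is Sunday. The next qualifying day is August 23, 1999.
The deadline is August 23, 1999; the filing on August 17, 1999 is on or before that date.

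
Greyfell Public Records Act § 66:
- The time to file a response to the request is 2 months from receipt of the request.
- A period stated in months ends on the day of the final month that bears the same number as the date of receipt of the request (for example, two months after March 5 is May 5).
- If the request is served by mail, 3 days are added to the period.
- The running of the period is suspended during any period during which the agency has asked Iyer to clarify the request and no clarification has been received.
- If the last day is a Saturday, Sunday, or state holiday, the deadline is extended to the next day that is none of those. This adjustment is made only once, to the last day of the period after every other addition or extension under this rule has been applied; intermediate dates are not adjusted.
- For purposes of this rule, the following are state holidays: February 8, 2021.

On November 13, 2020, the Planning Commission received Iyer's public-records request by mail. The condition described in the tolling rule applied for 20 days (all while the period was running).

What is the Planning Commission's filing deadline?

2 months after November 13, 2020 is January 13, 2021.
Service was by mail, adding 3 days: January 13, 2021 + 3 days = January 16, 2021.
Tolling adds 20 days: January 16, 2021 + 20 days = February 5, 2021.
February 5, 2021 is a Friday and not a state holiday, so no extension applies.

February 5, 2021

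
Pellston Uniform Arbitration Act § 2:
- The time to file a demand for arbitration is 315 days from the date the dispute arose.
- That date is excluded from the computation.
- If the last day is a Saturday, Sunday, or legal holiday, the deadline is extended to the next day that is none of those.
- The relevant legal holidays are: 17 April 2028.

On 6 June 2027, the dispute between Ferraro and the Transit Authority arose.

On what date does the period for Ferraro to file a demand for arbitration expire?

April 18, 2028

315 days after 6 June 2027 is April 16, 2028.
April 16, 2028 is Sunday; April 17, 2028 is a listed holiday. The next qualifying day is April 18, 2028.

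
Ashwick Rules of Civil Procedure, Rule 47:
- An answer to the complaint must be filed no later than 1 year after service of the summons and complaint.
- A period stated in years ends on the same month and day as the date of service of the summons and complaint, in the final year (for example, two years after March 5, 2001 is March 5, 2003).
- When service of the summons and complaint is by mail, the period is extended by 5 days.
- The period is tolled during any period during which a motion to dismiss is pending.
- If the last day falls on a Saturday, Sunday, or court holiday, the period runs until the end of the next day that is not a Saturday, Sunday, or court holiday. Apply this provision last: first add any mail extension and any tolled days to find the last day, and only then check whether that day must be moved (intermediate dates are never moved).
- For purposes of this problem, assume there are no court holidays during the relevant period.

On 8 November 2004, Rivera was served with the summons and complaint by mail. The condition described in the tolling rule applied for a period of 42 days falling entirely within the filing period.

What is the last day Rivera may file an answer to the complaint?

1 year after 8 November 2004 is November 8, 2005.
Service was by mail, adding 5 days: November 8, 2005 + 5 days = November 13, 2005.
Tolling adds 42 days: November 13, 2005 + 42 days = December 25, 2005.
December 25, 2005 is Sunday. The next qualifying day is December 26, 2005.

December 26, 2005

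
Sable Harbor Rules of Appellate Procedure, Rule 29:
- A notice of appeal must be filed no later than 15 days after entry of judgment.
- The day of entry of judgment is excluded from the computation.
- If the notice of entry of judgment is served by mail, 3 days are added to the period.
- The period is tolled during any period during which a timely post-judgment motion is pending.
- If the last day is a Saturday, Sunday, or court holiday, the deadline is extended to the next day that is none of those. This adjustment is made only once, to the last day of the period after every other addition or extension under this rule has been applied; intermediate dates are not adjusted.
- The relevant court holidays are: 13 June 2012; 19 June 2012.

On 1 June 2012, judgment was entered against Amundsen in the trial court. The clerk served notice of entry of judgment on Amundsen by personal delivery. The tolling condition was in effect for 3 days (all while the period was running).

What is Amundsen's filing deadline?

June 20, 2012

15 days after 1 June 2012 is June 16, 2012.
Service was not by mail, so no mail extension applies.
Tolling adds 3 days: June 16, 2012 + 3 days = June 19, 2012.
June 19, 2012 is a listed holiday. The next qualifying day is June 20, 2012.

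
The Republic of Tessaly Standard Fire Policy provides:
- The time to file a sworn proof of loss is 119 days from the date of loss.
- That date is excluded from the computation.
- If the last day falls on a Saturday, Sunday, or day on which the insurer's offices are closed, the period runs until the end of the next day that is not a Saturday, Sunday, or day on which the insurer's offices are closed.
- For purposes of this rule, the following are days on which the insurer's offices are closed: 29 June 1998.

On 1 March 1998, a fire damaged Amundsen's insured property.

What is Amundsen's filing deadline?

119 days after 1 March 1998 is June 28, 1998.
June 28, 1998 is Sunday; June 29, 1998 is a listed holiday. The next qualifying day is June 30, 1998.

June 30, 1998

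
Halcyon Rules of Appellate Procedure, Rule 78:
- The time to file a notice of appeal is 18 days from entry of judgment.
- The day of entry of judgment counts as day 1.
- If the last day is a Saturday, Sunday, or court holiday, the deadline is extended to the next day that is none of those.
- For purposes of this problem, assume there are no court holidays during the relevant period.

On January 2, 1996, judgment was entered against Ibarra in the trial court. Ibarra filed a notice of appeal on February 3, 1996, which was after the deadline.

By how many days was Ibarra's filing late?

Counting January 2, 1996 as day 1, day 18 is January 19, 1996.
January 19, 1996 is a Friday and not a court holiday, so no extension applies.
The deadline is January 19, 1996; from January 19, 1996 to February 3, 1996 is 15 days.

15 days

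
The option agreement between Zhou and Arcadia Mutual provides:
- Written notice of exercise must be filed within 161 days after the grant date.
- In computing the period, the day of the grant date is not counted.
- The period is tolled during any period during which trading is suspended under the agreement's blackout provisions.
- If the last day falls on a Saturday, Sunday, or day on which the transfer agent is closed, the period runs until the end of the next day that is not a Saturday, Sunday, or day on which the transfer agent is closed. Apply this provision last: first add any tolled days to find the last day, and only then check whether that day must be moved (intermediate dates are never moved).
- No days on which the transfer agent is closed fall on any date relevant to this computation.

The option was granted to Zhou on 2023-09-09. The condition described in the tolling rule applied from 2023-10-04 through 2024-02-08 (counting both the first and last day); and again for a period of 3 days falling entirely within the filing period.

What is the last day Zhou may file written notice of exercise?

161 days after 2023-09-09 is February 17, 2024.
From October 4, 2023 through February 8, 2024 inclusive is 128 days; tolling adds 128 days: February 17, 2024 + 128 days = June 24, 2024.
Tolling adds 3 days: June 24, 2024 + 3 days = June 27, 2024.
June 27, 2024 is a Thursday and not a day on which the transfer agent is closed, so no extension applies.

June 27, 2024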